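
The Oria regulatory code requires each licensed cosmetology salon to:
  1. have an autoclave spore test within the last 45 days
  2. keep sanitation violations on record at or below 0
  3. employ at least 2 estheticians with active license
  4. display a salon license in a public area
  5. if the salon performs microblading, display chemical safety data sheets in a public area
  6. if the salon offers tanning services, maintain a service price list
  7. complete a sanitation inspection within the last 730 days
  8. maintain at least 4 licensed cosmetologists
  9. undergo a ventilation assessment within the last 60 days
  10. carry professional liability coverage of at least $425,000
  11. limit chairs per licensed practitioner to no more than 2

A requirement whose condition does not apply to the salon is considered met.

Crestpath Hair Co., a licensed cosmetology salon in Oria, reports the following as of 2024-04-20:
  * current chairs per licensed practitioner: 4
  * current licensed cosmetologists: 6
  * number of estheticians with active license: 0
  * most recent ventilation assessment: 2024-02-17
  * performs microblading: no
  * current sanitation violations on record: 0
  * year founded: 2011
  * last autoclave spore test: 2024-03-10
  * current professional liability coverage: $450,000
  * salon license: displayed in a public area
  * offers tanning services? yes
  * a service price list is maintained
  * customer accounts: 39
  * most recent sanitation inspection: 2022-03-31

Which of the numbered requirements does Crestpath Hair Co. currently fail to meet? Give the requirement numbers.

3, 7, 9, 11

1. autoclave spore test 41 days ago vs limit 45 → met
2. sanitation violations on record 0 ≤ 0 → met
3. estheticians with active license 0 < 2 → not met
4. salon license present → met
5. condition 'performs microblading' does not hold → requirement n/a → met
6. condition 'offers tanning services' holds; service price list present → met
7. sanitation inspection 751 days ago vs limit 730 → not met
8. licensed cosmetologists 6 ≥ 4 → met
9. ventilation assessment 63 days ago vs limit 60 → not met
10. professional liability coverage $450,000 ≥ $425,000 → met
11. chairs per licensed practitioner 4 > 2 → not met
Not met: 3, 7, 9, 11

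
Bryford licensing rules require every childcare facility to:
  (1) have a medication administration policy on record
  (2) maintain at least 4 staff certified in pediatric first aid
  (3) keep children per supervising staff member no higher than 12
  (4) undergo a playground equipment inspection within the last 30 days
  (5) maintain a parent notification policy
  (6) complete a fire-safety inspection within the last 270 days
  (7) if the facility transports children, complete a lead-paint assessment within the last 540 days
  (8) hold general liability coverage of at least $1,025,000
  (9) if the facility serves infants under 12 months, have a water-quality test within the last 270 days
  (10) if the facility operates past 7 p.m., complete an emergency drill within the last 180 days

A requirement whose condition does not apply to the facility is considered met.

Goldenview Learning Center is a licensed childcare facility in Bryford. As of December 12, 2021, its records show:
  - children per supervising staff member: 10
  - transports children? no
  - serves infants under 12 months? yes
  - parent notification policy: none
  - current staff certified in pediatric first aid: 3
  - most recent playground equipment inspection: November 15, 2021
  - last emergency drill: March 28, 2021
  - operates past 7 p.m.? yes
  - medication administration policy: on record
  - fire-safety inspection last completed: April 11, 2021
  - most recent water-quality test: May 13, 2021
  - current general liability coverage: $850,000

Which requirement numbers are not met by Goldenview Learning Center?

2, 5, 8, 10

1. medication administration policy present → met
2. staff certified in pediatric first aid 3 < 4 → not met
3. children per supervising staff member 10 ≤ 12 → met
4. playground equipment inspection 27 days ago vs limit 30 → met
5. parent notification policy absent → not met
6. fire-safety inspection 245 days ago vs limit 270 → met
7. condition 'transports children' does not hold → requirement n/a → met
8. general liability coverage $850,000 < $1,025,000 → not met
9. condition 'serves infants under 12 months' holds; water-quality test 213 days ago vs limit 270 → met
10. condition 'operates past 7 p.m.' holds; emergency drill 259 days ago vs limit 180 → not met
Not met: 2, 5, 8, 10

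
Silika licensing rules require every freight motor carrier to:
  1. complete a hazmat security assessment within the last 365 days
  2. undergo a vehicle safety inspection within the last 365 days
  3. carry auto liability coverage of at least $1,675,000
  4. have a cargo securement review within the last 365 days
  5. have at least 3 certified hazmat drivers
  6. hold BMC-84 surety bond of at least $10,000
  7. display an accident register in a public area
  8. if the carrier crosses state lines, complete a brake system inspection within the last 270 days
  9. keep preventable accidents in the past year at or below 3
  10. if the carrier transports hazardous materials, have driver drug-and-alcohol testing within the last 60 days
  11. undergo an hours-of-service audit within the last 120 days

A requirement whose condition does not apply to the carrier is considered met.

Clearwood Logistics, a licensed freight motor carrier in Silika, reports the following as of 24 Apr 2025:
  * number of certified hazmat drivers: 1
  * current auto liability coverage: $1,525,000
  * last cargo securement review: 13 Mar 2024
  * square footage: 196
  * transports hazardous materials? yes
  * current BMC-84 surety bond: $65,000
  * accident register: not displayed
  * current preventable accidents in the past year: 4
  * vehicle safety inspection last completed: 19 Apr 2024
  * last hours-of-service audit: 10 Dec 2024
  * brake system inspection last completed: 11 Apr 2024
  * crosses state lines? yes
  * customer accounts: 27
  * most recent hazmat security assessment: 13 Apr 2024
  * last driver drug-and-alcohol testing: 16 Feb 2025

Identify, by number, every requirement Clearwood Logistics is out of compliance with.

1. hazmat security assessment 376 days ago vs limit 365 → not met
2. vehicle safety inspection 370 days ago vs limit 365 → not met
3. auto liability coverage $1,525,000 < $1,675,000 → not met
4. cargo securement review 407 days ago vs limit 365 → not met
5. certified hazmat drivers 1 < 3 → not met
6. BMC-84 surety bond $65,000 ≥ $10,000 → met
7. accident register absent → not met
8. condition 'crosses state lines' holds; brake system inspection 378 days ago vs limit 270 → not met
9. preventable accidents in the past year 4 > 3 → not met
10. condition 'transports hazardous materials' holds; driver drug-and-alcohol testing 67 days ago vs limit 60 → not met
11. hours-of-service audit 135 days ago vs limit 120 → not met
Not met: 1, 2, 3, 4, 5, 7, 8, 9, 10, 11

1, 2, 3, 4, 5, 7, 8, 9, 10, 11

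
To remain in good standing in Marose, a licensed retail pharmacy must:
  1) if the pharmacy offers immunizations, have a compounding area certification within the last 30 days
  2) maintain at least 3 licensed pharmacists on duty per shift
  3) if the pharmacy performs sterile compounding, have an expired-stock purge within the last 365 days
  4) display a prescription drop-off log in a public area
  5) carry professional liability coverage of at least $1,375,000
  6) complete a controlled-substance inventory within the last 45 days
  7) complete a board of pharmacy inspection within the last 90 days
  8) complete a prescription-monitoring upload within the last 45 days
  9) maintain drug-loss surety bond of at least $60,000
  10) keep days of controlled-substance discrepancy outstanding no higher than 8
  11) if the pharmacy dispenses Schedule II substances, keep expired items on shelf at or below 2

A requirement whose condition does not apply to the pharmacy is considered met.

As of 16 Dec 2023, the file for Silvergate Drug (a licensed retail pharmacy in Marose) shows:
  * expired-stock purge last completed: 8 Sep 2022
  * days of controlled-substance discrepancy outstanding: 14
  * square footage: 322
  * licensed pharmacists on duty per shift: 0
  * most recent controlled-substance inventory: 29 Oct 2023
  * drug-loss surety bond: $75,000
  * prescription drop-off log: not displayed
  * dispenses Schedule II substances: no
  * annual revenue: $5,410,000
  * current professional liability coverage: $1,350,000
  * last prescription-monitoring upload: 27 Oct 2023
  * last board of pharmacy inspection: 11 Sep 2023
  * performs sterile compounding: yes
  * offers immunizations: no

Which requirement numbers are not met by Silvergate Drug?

2, 3, 4, 5, 6, 7, 8, 10

1. condition 'offers immunizations' does not hold → requirement n/a → met
2. licensed pharmacists on duty per shift 0 < 3 → not met
3. condition 'performs sterile compounding' holds; expired-stock purge 464 days ago vs limit 365 → not met
4. prescription drop-off log absent → not met
5. professional liability coverage $1,350,000 < $1,375,000 → not met
6. controlled-substance inventory 48 days ago vs limit 45 → not met
7. board of pharmacy inspection 96 days ago vs limit 90 → not met
8. prescription-monitoring upload 50 days ago vs limit 45 → not met
9. drug-loss surety bond $75,000 ≥ $60,000 → met
10. days of controlled-substance discrepancy outstanding 14 > 8 → not met
11. condition 'dispenses Schedule II substances' does not hold → requirement n/a → met
Not met: 2, 3, 4, 5, 6, 7, 8, 10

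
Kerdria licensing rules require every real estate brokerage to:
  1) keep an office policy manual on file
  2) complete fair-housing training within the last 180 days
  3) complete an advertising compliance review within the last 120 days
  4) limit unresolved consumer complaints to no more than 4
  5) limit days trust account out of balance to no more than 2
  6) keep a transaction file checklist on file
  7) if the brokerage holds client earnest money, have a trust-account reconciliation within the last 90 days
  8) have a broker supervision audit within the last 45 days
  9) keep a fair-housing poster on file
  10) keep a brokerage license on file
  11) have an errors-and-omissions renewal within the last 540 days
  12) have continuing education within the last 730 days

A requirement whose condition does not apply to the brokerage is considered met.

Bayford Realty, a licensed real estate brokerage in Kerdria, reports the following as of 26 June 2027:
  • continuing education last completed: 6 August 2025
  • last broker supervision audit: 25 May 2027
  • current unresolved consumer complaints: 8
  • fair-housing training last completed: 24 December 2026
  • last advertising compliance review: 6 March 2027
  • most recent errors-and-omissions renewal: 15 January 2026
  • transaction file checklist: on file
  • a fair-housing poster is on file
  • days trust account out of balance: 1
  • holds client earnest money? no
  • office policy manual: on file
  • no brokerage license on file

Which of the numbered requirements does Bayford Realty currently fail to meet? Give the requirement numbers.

1. office policy manual present → met
2. fair-housing training 184 days ago vs limit 180 → not met
3. advertising compliance review 112 days ago vs limit 120 → met
4. unresolved consumer complaints 8 > 4 → not met
5. days trust account out of balance 1 ≤ 2 → met
6. transaction file checklist present → met
7. condition 'holds client earnest money' does not hold → requirement n/a → met
8. broker supervision audit 32 days ago vs limit 45 → met
9. fair-housing poster present → met
10. brokerage license absent → not met
11. errors-and-omissions renewal 527 days ago vs limit 540 → met
12. continuing education 689 days ago vs limit 730 → met
Not met: 2, 4, 10

2, 4, 10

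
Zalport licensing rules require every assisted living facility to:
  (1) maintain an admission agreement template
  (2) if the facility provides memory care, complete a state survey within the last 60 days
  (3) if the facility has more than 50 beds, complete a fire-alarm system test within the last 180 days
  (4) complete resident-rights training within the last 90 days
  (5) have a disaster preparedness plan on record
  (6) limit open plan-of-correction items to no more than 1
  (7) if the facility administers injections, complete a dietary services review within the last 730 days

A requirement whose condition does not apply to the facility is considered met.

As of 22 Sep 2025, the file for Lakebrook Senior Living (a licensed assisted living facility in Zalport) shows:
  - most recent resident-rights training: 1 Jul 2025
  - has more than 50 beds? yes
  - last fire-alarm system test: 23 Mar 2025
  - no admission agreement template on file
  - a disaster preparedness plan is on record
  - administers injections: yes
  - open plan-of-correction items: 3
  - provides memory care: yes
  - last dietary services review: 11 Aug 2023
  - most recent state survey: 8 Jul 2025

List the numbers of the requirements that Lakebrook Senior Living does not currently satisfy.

1, 2, 3, 6, 7

1. admission agreement template absent → not met
2. condition 'provides memory care' holds; state survey 76 days ago vs limit 60 → not met
3. condition 'has more than 50 beds' holds; fire-alarm system test 183 days ago vs limit 180 → not met
4. resident-rights training 83 days ago vs limit 90 → met
5. disaster preparedness plan present → met
6. open plan-of-correction items 3 > 1 → not met
7. condition 'administers injections' holds; dietary services review 773 days ago vs limit 730 → not met
Not met: 1, 2, 3, 6, 7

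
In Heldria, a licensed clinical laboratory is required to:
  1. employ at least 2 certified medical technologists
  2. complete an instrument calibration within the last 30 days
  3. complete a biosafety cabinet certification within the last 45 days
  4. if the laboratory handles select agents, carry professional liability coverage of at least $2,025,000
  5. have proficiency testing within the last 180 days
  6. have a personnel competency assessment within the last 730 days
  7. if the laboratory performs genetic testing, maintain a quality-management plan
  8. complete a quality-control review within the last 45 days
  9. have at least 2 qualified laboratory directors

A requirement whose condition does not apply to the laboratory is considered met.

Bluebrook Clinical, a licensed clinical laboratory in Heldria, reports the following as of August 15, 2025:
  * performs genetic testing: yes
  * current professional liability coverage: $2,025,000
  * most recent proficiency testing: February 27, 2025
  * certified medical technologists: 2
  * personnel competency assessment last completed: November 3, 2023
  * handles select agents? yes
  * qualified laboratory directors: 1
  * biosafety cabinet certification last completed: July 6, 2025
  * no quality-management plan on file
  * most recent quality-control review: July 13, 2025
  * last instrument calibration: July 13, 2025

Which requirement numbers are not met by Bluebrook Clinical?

1. certified medical technologists 2 ≥ 2 → met
2. instrument calibration 33 days ago vs limit 30 → not met
3. biosafety cabinet certification 40 days ago vs limit 45 → met
4. condition 'handles select agents' holds; professional liability coverage $2,025,000 ≥ $2,025,000 → met
5. proficiency testing 169 days ago vs limit 180 → met
6. personnel competency assessment 651 days ago vs limit 730 → met
7. condition 'performs genetic testing' holds; quality-management plan absent → not met
8. quality-control review 33 days ago vs limit 45 → met
9. qualified laboratory directors 1 < 2 → not met
Not met: 2, 7, 9

2, 7, 9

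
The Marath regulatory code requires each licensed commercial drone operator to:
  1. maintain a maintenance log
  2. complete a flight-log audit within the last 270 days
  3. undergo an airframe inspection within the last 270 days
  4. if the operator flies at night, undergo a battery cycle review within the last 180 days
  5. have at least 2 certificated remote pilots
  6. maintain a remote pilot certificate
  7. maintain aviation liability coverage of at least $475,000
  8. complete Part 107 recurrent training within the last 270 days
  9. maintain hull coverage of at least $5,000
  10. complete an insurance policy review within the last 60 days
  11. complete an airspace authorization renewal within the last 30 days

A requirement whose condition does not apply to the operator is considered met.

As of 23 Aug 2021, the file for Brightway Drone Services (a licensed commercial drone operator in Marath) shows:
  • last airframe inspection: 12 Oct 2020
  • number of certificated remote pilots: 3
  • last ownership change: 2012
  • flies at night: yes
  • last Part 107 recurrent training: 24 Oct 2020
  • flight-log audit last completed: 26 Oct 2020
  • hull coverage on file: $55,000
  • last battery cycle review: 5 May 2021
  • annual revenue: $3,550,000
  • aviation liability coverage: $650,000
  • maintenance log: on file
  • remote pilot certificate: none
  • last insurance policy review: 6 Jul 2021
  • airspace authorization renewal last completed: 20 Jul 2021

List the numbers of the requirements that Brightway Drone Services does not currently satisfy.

1. maintenance log present → met
2. flight-log audit 301 days ago vs limit 270 → not met
3. airframe inspection 315 days ago vs limit 270 → not met
4. condition 'flies at night' holds; battery cycle review 110 days ago vs limit 180 → met
5. certificated remote pilots 3 ≥ 2 → met
6. remote pilot certificate absent → not met
7. aviation liability coverage $650,000 ≥ $475,000 → met
8. Part 107 recurrent training 303 days ago vs limit 270 → not met
9. hull coverage $55,000 ≥ $5,000 → met
10. insurance policy review 48 days ago vs limit 60 → met
11. airspace authorization renewal 34 days ago vs limit 30 → not met
Not met: 2, 3, 6, 8, 11

2, 3, 6, 8, 11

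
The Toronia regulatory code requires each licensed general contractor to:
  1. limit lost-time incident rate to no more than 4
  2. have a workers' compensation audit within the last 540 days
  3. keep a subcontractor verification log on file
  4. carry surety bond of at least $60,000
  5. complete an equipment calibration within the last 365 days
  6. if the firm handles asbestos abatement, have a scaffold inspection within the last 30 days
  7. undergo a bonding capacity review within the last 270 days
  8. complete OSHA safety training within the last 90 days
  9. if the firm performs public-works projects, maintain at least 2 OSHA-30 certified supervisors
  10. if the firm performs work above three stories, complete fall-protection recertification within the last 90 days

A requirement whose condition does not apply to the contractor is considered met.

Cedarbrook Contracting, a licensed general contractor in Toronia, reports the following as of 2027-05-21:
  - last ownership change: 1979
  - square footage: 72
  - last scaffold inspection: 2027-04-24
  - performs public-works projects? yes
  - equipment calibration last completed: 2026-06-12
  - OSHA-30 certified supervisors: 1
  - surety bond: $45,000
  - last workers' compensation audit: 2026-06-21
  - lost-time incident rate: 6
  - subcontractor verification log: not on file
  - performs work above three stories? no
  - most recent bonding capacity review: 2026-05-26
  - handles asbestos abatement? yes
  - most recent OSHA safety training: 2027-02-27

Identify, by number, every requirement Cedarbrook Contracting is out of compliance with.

1. lost-time incident rate 6 > 4 → not met
2. workers' compensation audit 334 days ago vs limit 540 → met
3. subcontractor verification log absent → not met
4. surety bond $45,000 < $60,000 → not met
5. equipment calibration 343 days ago vs limit 365 → met
6. condition 'handles asbestos abatement' holds; scaffold inspection 27 days ago vs limit 30 → met
7. bonding capacity review 360 days ago vs limit 270 → not met
8. OSHA safety training 83 days ago vs limit 90 → met
9. condition 'performs public-works projects' holds; OSHA-30 certified supervisors 1 < 2 → not met
10. condition 'performs work above three stories' does not hold → requirement n/a → met
Not met: 1, 3, 4, 7, 9

1, 3, 4, 7, 9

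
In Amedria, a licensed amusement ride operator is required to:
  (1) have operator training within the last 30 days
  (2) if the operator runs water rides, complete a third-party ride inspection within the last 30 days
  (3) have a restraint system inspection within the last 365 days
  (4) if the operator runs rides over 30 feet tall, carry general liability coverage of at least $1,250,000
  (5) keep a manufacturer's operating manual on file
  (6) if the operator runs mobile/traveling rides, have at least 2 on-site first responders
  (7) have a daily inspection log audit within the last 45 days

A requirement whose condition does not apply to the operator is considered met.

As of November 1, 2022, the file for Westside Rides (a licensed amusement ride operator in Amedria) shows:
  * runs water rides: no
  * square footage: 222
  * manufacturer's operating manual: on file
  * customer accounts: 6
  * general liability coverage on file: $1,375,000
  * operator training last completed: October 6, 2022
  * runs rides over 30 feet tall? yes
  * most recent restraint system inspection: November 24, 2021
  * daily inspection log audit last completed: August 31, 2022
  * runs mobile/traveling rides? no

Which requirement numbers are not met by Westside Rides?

7

1. operator training 26 days ago vs limit 30 → met
2. condition 'runs water rides' does not hold → requirement n/a → met
3. restraint system inspection 342 days ago vs limit 365 → met
4. condition 'runs rides over 30 feet tall' holds; general liability coverage $1,375,000 ≥ $1,250,000 → met
5. manufacturer's operating manual present → met
6. condition 'runs mobile/traveling rides' does not hold → requirement n/a → met
7. daily inspection log audit 62 days ago vs limit 45 → not met
Not met: 7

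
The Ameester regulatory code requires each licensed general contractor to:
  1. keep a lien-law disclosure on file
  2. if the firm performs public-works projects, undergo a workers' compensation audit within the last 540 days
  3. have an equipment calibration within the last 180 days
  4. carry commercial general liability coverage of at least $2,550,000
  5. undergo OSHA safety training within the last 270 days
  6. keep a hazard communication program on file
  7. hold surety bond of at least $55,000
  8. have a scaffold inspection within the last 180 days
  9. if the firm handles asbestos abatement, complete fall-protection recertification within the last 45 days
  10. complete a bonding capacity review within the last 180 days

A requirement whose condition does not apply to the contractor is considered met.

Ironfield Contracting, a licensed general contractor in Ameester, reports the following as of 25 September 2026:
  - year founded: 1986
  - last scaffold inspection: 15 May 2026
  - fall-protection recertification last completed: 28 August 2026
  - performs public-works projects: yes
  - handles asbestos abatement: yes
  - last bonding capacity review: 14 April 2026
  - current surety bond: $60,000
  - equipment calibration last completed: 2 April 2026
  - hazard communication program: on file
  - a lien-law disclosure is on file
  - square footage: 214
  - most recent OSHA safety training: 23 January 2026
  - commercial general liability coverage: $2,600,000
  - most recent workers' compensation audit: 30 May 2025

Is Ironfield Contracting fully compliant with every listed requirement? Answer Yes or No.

Yes

1. lien-law disclosure present → met
2. condition 'performs public-works projects' holds; workers' compensation audit 483 days ago vs limit 540 → met
3. equipment calibration 176 days ago vs limit 180 → met
4. commercial general liability coverage $2,600,000 ≥ $2,550,000 → met
5. OSHA safety training 245 days ago vs limit 270 → met
6. hazard communication program present → met
7. surety bond $60,000 ≥ $55,000 → met
8. scaffold inspection 133 days ago vs limit 180 → met
9. condition 'handles asbestos abatement' holds; fall-protection recertification 28 days ago vs limit 45 → met
10. bonding capacity review 164 days ago vs limit 180 → met
All met.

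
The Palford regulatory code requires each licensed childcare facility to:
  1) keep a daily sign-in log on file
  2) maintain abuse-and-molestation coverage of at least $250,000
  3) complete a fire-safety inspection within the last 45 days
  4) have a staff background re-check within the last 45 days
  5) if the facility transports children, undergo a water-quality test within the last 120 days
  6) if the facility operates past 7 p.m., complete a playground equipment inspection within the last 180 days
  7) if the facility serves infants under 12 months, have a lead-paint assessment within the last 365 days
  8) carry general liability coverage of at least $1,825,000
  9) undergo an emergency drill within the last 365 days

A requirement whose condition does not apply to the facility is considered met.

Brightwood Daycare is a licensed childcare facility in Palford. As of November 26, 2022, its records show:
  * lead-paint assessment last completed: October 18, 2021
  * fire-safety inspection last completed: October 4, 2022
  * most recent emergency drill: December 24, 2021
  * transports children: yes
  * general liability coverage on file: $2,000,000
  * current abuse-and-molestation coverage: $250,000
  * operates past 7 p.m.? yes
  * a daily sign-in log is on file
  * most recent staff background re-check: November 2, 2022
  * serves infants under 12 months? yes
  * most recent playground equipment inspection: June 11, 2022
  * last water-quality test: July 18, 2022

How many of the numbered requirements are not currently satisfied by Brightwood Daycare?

1. daily sign-in log present → met
2. abuse-and-molestation coverage $250,000 ≥ $250,000 → met
3. fire-safety inspection 53 days ago vs limit 45 → not met
4. staff background re-check 24 days ago vs limit 45 → met
5. condition 'transports children' holds; water-quality test 131 days ago vs limit 120 → not met
6. condition 'operates past 7 p.m.' holds; playground equipment inspection 168 days ago vs limit 180 → met
7. condition 'serves infants under 12 months' holds; lead-paint assessment 404 days ago vs limit 365 → not met
8. general liability coverage $2,000,000 ≥ $1,825,000 → met
9. emergency drill 337 days ago vs limit 365 → met
Not met: 3 of 9

3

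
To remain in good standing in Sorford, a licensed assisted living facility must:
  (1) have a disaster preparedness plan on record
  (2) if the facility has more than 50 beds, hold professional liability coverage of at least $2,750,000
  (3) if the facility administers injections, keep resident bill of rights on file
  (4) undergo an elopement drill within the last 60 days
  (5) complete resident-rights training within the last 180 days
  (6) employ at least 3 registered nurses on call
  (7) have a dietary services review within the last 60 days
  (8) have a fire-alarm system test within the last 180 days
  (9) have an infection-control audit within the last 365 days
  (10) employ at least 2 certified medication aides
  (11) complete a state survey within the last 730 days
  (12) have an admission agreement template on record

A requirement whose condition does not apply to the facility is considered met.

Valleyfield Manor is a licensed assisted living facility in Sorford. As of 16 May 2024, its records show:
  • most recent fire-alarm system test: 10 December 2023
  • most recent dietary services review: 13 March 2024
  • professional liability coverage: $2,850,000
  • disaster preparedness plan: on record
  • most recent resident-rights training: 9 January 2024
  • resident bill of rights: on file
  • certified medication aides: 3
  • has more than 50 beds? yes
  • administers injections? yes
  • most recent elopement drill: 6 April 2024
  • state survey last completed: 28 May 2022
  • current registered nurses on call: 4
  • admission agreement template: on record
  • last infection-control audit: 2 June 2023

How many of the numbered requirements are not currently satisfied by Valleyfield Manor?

1

1. disaster preparedness plan present → met
2. condition 'has more than 50 beds' holds; professional liability coverage $2,850,000 ≥ $2,750,000 → met
3. condition 'administers injections' holds; resident bill of rights present → met
4. elopement drill 40 days ago vs limit 60 → met
5. resident-rights training 128 days ago vs limit 180 → met
6. registered nurses on call 4 ≥ 3 → met
7. dietary services review 64 days ago vs limit 60 → not met
8. fire-alarm system test 158 days ago vs limit 180 → met
9. infection-control audit 349 days ago vs limit 365 → met
10. certified medication aides 3 ≥ 2 → met
11. state survey 719 days ago vs limit 730 → met
12. admission agreement template present → met
Not met: 1 of 12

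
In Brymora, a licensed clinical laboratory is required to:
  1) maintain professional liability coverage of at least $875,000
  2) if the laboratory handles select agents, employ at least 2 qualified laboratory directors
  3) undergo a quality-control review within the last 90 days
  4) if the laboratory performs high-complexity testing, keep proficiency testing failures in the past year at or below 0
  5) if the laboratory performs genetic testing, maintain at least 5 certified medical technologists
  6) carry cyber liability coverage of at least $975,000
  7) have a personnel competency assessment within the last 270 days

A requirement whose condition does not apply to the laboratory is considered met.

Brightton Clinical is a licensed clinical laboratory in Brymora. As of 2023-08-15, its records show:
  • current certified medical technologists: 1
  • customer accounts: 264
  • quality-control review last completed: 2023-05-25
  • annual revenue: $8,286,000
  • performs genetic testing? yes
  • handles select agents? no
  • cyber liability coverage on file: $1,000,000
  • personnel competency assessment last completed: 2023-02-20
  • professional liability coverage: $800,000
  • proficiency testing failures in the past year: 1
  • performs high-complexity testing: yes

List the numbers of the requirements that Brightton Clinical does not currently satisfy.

1, 4, 5

1. professional liability coverage $800,000 < $875,000 → not met
2. condition 'handles select agents' does not hold → requirement n/a → met
3. quality-control review 82 days ago vs limit 90 → met
4. condition 'performs high-complexity testing' holds; proficiency testing failures in the past year 1 > 0 → not met
5. condition 'performs genetic testing' holds; certified medical technologists 1 < 5 → not met
6. cyber liability coverage $1,000,000 ≥ $975,000 → met
7. personnel competency assessment 176 days ago vs limit 270 → met
Not met: 1, 4, 5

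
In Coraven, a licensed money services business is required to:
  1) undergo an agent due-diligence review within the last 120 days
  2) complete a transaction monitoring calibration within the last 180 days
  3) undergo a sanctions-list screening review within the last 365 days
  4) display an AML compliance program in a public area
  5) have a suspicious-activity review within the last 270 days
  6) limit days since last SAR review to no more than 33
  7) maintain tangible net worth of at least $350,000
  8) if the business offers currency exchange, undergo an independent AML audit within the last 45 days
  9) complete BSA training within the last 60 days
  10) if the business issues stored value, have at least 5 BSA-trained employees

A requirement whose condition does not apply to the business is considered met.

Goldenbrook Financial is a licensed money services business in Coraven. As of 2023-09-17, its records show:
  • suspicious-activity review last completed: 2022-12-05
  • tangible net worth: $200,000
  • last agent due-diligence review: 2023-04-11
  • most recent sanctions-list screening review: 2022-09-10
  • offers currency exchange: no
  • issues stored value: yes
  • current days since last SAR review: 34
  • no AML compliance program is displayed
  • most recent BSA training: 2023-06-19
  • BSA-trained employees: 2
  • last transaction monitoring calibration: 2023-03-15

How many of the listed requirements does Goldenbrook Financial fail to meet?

1. agent due-diligence review 159 days ago vs limit 120 → not met
2. transaction monitoring calibration 186 days ago vs limit 180 → not met
3. sanctions-list screening review 372 days ago vs limit 365 → not met
4. AML compliance program absent → not met
5. suspicious-activity review 286 days ago vs limit 270 → not met
6. days since last SAR review 34 > 33 → not met
7. tangible net worth $200,000 < $350,000 → not met
8. condition 'offers currency exchange' does not hold → requirement n/a → met
9. BSA training 90 days ago vs limit 60 → not met
10. condition 'issues stored value' holds; BSA-trained employees 2 < 5 → not met
Not met: 9 of 10

9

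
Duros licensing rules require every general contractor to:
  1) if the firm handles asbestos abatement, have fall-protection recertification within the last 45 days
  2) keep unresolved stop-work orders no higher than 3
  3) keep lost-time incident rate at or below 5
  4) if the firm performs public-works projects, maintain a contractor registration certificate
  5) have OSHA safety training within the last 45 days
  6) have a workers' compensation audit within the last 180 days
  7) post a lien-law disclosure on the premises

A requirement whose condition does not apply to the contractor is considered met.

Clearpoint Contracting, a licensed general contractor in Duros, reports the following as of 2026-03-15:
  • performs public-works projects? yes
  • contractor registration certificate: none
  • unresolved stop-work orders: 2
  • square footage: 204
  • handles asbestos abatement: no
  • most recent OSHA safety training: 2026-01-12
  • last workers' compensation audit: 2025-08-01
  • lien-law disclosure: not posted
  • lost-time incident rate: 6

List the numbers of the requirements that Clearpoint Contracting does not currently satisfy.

1. condition 'handles asbestos abatement' does not hold → requirement n/a → met
2. unresolved stop-work orders 2 ≤ 3 → met
3. lost-time incident rate 6 > 5 → not met
4. condition 'performs public-works projects' holds; contractor registration certificate absent → not met
5. OSHA safety training 62 days ago vs limit 45 → not met
6. workers' compensation audit 226 days ago vs limit 180 → not met
7. lien-law disclosure absent → not met
Not met: 3, 4, 5, 6, 7

3, 4, 5, 6, 7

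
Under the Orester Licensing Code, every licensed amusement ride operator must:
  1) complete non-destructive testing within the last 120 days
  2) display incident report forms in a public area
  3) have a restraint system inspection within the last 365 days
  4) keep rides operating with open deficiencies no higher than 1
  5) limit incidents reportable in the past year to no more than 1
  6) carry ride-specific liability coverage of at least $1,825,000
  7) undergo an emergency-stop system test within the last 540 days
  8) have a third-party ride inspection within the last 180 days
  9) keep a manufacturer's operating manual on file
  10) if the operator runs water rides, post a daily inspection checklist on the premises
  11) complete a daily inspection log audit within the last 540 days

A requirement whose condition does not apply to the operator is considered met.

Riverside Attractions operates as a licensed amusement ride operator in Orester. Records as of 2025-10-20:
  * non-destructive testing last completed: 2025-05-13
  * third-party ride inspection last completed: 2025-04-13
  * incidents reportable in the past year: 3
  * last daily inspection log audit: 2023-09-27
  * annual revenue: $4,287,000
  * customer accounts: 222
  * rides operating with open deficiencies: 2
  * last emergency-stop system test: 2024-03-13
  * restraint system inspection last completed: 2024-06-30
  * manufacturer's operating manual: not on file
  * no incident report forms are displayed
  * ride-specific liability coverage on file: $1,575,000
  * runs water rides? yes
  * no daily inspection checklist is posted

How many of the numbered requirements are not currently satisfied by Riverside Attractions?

1. non-destructive testing 160 days ago vs limit 120 → not met
2. incident report forms absent → not met
3. restraint system inspection 477 days ago vs limit 365 → not met
4. rides operating with open deficiencies 2 > 1 → not met
5. incidents reportable in the past year 3 > 1 → not met
6. ride-specific liability coverage $1,575,000 < $1,825,000 → not met
7. emergency-stop system test 586 days ago vs limit 540 → not met
8. third-party ride inspection 190 days ago vs limit 180 → not met
9. manufacturer's operating manual absent → not met
10. condition 'runs water rides' holds; daily inspection checklist absent → not met
11. daily inspection log audit 754 days ago vs limit 540 → not met
Not met: 11 of 11

11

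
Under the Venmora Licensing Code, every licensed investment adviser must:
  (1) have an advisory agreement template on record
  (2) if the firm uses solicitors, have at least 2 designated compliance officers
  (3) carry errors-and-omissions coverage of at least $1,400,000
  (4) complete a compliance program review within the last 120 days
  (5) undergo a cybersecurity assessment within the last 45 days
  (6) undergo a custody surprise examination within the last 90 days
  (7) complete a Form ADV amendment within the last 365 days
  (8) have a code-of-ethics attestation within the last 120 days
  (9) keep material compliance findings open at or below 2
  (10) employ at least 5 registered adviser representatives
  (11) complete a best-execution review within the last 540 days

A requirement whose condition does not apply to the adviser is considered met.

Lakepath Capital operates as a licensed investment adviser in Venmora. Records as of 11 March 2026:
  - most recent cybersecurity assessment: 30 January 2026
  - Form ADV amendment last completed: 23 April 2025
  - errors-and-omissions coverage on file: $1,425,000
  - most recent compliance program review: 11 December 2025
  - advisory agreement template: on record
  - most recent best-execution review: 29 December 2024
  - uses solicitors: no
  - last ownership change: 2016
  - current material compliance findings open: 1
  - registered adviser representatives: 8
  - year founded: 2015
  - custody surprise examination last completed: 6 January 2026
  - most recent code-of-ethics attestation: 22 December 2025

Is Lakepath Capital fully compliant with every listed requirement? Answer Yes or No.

1. advisory agreement template present → met
2. condition 'uses solicitors' does not hold → requirement n/a → met
3. errors-and-omissions coverage $1,425,000 ≥ $1,400,000 → met
4. compliance program review 90 days ago vs limit 120 → met
5. cybersecurity assessment 40 days ago vs limit 45 → met
6. custody surprise examination 64 days ago vs limit 90 → met
7. Form ADV amendment 322 days ago vs limit 365 → met
8. code-of-ethics attestation 79 days ago vs limit 120 → met
9. material compliance findings open 1 ≤ 2 → met
10. registered adviser representatives 8 ≥ 5 → met
11. best-execution review 437 days ago vs limit 540 → met
All met.

Yes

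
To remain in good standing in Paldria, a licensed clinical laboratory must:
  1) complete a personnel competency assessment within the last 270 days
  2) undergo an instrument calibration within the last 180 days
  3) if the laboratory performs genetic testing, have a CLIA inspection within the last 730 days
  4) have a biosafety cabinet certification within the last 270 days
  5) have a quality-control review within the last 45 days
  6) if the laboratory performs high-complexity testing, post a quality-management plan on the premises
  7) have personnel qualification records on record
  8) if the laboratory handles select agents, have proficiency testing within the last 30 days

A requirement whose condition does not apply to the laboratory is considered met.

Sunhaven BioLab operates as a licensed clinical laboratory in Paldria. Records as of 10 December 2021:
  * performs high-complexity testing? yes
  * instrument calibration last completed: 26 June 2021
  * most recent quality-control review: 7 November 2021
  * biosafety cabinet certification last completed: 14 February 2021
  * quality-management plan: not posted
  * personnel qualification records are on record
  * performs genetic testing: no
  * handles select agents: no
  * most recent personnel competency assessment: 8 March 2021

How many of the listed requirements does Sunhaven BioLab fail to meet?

3

1. personnel competency assessment 277 days ago vs limit 270 → not met
2. instrument calibration 167 days ago vs limit 180 → met
3. condition 'performs genetic testing' does not hold → requirement n/a → met
4. biosafety cabinet certification 299 days ago vs limit 270 → not met
5. quality-control review 33 days ago vs limit 45 → met
6. condition 'performs high-complexity testing' holds; quality-management plan absent → not met
7. personnel qualification records present → met
8. condition 'handles select agents' does not hold → requirement n/a → met
Not met: 3 of 8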